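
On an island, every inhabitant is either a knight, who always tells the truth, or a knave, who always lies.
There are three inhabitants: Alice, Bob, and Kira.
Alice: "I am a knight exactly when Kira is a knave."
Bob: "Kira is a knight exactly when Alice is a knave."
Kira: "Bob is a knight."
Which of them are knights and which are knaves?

Since Alice is a knave, "I am a knight exactly when Kira is a knave" needs to be false, which holds.
Bob is a knave, so "Kira is a knight exactly when Alice is a knave" must be false — and it is.
Kira is a knave, so "Bob is a knight" must be false — and it is.

Alice is a knave, Bob is a knave, and Kira is a knave.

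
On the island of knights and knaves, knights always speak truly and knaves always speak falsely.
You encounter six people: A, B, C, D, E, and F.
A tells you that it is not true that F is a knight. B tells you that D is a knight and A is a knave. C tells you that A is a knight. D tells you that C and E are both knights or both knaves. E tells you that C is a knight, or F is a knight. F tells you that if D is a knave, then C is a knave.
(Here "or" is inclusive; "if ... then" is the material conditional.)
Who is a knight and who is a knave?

A (knave): "it is not true that F is a knight" — False. ✓
Since B is a knave, "D is a knight and A is a knave" needs to be False, which holds.
C is a knave; "A is a knight" is False, as required.
D is a knave, so "C and E are both knights or both knaves" must be False — and it is.
As a knight, E's statement "C is a knight, or F is a knight" should be true; it is.
F is a knight, and the claim "if D is a knave, then C is a knave" is indeed true.

A is a knave, B is a knave, C is a knave, D is a knave, E is a knight, and F is a knight.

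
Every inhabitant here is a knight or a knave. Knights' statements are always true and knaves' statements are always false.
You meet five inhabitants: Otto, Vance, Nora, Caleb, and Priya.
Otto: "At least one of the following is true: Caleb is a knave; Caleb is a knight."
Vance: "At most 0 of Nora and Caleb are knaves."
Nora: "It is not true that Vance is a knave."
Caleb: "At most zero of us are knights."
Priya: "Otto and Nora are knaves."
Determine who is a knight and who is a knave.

Since Otto is a knight, "at least one of the following is true: Caleb is a knave; Caleb is a knight" needs to be true, which holds.
As a knave, Vance's statement "at most 0 of Nora and Caleb are knaves" should be False; it is.
Nora is a knave, and the claim "it is not true that Vance is a knave" is indeed False.
Since Caleb is a knave, "at most zero of us are knights" needs to be False, which holds.
Priya (knave): "Otto and Nora are knaves" — False. ✓

Otto is a knight, Vance is a knave, Nora is a knave, Caleb is a knave, and Priya is a knave.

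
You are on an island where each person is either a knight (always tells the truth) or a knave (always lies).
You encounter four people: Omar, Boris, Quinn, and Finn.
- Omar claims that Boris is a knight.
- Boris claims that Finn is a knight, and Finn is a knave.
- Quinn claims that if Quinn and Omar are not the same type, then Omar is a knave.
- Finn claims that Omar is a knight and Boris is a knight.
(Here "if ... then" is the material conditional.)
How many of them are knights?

The unique consistent assignment is Omar=knave, Boris=knave, Quinn=knight, Finn=knave.
That has 1 knight.

1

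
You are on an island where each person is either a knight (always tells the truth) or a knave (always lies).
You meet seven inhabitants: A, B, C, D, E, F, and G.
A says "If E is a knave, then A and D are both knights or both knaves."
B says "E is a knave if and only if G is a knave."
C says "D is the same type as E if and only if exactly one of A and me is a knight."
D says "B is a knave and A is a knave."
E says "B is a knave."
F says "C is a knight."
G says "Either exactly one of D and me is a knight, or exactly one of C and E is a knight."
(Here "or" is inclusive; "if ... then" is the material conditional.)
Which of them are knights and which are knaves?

A is a knight, B is a knave, C is a knight, D is a knave, E is a knight, F is a knight, and G is a knave.

A is a knight, and the claim "if E is a knave, then A and D are both knights or both knaves" is indeed true.
B is a knave; "E is a knave if and only if G is a knave" is false, as required.
Since C is a knight, "D is the same type as E if and only if exactly one of A and me is a knight" needs to be true, which holds.
As a knave, D's statement "B is a knave and A is a knave" should be false; it is.
E is a knight, so "B is a knave" must be true — and it is.
Since F is a knight, "C is a knight" needs to be true, which holds.
Since G is a knave, "either exactly one of D and me is a knight, or exactly one of C and E is a knight" needs to be false, which holds.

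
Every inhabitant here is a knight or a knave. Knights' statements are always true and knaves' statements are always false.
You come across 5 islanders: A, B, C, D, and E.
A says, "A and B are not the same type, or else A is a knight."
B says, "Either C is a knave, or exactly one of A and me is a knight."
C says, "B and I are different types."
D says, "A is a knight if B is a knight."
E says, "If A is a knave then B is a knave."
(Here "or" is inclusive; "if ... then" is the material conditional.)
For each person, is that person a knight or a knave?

A is a knave, B is a knave, C is a knight, D is a knight, and E is a knight.

As a knave, A's statement "A and B are not the same type, or else A is a knight" should be false; it is.
B is a knave, so "either C is a knave, or exactly one of A and me is a knight" must be false — and it is.
C is a knight, so "B and I are different types" must be True — and it is.
As a knight, D's statement "A is a knight if B is a knight" should be True; it is.
As a knight, E's statement "if A is a knave then B is a knave" should be True; it is.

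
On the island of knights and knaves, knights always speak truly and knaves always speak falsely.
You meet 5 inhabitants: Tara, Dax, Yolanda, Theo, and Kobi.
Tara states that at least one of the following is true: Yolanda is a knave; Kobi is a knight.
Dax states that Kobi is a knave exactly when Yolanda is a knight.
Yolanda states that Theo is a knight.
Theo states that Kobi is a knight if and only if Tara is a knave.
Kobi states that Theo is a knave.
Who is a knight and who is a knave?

Tara (knight): "at least one of the following is true: Yolanda is a knave; Kobi is a knight" — True. ✓
Dax (knight): "Kobi is a knave exactly when Yolanda is a knight" — True. ✓
Since Yolanda is a knave, "Theo is a knight" needs to be False, which holds.
Theo is a knave; "Kobi is a knight if and only if Tara is a knave" is False, as required.
Kobi (knight): "Theo is a knave" — True. ✓

Tara is a knight, Dax is a knight, Yolanda is a knave, Theo is a knave, and Kobi is a knight.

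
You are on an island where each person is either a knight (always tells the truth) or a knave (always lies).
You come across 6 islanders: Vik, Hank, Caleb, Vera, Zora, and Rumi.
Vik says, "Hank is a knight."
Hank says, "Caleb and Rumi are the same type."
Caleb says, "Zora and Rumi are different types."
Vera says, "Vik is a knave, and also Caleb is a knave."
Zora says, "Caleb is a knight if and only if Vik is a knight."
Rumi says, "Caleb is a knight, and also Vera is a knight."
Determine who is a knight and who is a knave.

Knights: Vik and Hank. Knaves: Caleb, Vera, Zora, and Rumi.

Vik is a knight, so "Hank is a knight" must be true — and it is.
Since Hank is a knight, "Caleb and Rumi are the same type" needs to be true, which holds.
Caleb is a knave; "Zora and Rumi are different types" is false, as required.
Vera is a knave; "Vik is a knave, and also Caleb is a knave" is false, as required.
Zora is a knave, and the claim "Caleb is a knight if and only if Vik is a knight" is indeed false.
Rumi is a knave, so "Caleb is a knight, and also Vera is a knight" must be false — and it is.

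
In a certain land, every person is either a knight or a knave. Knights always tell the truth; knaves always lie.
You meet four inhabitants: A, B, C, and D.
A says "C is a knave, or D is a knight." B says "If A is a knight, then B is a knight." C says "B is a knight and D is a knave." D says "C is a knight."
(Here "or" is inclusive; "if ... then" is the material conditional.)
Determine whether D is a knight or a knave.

Consistent assignments: {A=knight, B=knave, C=knave, D=knave}
In every consistent assignment, D is a knave.

D is a knave.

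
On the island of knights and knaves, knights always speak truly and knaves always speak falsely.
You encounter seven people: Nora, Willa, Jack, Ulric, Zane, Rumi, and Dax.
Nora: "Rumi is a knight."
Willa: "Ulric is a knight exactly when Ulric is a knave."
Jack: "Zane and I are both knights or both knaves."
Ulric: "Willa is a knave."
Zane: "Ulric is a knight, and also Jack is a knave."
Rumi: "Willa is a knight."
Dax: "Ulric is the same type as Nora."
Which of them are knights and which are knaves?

Nora is a knave, Willa is a knave, Jack is a knave, Ulric is a knight, Zane is a knight, Rumi is a knave, and Dax is a knave.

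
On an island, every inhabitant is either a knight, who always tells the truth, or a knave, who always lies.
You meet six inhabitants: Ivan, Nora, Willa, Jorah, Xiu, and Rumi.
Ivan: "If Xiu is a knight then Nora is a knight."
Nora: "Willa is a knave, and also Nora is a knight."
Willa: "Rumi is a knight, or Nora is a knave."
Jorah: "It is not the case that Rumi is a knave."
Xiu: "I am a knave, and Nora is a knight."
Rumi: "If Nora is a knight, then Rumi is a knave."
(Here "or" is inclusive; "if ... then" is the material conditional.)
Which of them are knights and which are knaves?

Knights: Ivan, Willa, Jorah, and Rumi. Knaves: Nora and Xiu.

As a knight, Ivan's statement "if Xiu is a knight then Nora is a knight" should be True; it is.
Nora is a knave, so "Willa is a knave, and also Nora is a knight" must be false — and it is.
Willa is a knight; "Rumi is a knight, or Nora is a knave" is True, as required.
Jorah is a knight, so "it is not the case that Rumi is a knave" must be True — and it is.
Xiu is a knave, and the claim "I am a knave, and Nora is a knight" is indeed false.
Rumi is a knight, and the claim "if Nora is a knight, then Rumi is a knave" is indeed True.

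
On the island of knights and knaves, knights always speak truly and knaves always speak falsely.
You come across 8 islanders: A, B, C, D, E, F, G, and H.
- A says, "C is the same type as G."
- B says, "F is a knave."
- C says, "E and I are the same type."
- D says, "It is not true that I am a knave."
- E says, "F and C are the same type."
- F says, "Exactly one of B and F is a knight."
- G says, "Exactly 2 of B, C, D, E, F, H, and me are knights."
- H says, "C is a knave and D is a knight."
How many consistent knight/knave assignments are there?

Consistent assignments:
  A=knave, B=knave, C=knight, D=knight, E=knight, F=knight, G=knave, H=knave
  A=knave, B=knave, C=knight, D=knave, E=knight, F=knight, G=knave, H=knave

2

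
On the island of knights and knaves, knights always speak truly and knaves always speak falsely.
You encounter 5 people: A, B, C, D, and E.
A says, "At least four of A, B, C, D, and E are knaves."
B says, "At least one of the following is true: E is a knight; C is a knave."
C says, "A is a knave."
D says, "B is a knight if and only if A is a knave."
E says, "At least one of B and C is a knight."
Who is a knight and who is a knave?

Knights: B, C, D, and E. Knaves: A.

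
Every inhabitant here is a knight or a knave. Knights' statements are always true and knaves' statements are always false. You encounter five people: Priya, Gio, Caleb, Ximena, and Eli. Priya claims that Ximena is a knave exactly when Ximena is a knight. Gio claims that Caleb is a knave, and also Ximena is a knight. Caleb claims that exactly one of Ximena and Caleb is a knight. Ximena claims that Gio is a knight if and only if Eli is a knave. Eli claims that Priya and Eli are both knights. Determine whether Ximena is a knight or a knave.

Ximena is a knave.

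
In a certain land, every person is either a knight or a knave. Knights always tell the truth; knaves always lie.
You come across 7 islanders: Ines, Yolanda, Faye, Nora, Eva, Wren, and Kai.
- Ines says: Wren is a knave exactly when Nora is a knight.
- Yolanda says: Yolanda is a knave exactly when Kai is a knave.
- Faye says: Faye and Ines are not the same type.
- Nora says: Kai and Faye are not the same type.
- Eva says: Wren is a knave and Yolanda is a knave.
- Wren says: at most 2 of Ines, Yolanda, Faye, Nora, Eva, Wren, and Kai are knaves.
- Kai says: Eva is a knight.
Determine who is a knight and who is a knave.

Knights: Faye, Eva, and Kai. Knaves: Ines, Yolanda, Nora, and Wren.

Ines (knave): "Wren is a knave exactly when Nora is a knight" — false. ✓
Yolanda is a knave; "Yolanda is a knave exactly when Kai is a knave" is false, as required.
Faye is a knight, and the claim "Faye and Ines are not the same type" is indeed true.
As a knave, Nora's statement "Kai and Faye are not the same type" should be false; it is.
Eva is a knight; "Wren is a knave and Yolanda is a knave" is true, as required.
As a knave, Wren's statement "at most 2 of Ines, Yolanda, Faye, Nora, Eva, Wren, and Kai are knaves" should be false; it is.
Kai is a knight; "Eva is a knight" is true, as required.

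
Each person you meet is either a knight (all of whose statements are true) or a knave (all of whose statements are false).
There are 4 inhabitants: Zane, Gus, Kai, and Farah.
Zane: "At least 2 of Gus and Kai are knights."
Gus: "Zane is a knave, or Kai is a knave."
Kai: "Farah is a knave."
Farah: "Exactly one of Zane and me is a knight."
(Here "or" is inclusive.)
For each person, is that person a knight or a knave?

Zane is a knave, Gus is a knight, Kai is a knave, and Farah is a knight.

As a knave, Zane's statement "at least 2 of Gus and Kai are knights" should be false; it is.
Gus is a knight; "Zane is a knave, or Kai is a knave" is true, as required.
As a knave, Kai's statement "Farah is a knave" should be false; it is.
Farah is a knight; "exactly one of Zane and me is a knight" is true, as required.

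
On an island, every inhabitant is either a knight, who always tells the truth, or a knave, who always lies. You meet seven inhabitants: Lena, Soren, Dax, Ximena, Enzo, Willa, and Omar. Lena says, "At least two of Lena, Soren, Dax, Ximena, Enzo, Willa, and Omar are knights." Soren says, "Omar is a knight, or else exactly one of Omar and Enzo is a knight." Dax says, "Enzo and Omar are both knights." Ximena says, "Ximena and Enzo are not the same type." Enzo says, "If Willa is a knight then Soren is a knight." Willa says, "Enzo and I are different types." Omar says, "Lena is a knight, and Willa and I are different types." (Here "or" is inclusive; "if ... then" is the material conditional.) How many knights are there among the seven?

The unique consistent assignment is Lena=knave, Soren=knave, Dax=knave, Ximena=knave, Enzo=knave, Willa=knight, Omar=knave.
That has 1 knight.

1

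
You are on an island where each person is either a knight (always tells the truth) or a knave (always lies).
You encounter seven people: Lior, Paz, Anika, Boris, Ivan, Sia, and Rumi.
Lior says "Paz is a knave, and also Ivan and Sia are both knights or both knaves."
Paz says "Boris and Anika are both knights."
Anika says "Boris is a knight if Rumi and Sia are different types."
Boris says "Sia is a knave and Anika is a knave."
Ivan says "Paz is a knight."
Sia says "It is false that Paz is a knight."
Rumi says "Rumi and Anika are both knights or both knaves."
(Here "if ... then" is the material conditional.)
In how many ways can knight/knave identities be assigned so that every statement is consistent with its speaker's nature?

1

Consistent assignments:
  Lior=knave, Paz=knave, Anika=knight, Boris=knave, Ivan=knave, Sia=knight, Rumi=knight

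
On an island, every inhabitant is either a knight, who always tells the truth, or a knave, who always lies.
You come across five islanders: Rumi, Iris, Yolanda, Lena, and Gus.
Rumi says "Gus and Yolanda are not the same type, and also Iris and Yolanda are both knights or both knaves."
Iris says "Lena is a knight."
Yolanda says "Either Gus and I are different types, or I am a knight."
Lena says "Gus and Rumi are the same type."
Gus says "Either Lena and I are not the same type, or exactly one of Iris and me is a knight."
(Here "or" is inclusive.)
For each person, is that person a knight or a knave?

Rumi is a knave, Iris is a knave, Yolanda is a knight, Lena is a knave, and Gus is a knight.

Rumi (knave): "Gus and Yolanda are not the same type, and also Iris and Yolanda are both knights or both knaves" — False. ✓
Since Iris is a knave, "Lena is a knight" needs to be False, which holds.
Since Yolanda is a knight, "either Gus and I are different types, or I am a knight" needs to be true, which holds.
Lena is a knave, and the claim "Gus and Rumi are the same type" is indeed False.
Gus (knight): "either Lena and I are not the same type, or exactly one of Iris and me is a knight" — true. ✓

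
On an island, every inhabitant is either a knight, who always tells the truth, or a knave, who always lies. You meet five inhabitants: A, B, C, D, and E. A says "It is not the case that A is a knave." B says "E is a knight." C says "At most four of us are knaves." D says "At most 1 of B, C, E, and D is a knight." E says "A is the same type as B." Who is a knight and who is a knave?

A (knight): "it is not the case that A is a knave" — True. ✓
B is a knight, and the claim "E is a knight" is indeed True.
As a knight, C's statement "at most four of us are knaves" should be True; it is.
D is a knave, and the claim "at most 1 of B, C, E, and D is a knight" is indeed false.
E (knight): "A is the same type as B" — True. ✓

A is a knight, B is a knight, C is a knight, D is a knave, and E is a knight.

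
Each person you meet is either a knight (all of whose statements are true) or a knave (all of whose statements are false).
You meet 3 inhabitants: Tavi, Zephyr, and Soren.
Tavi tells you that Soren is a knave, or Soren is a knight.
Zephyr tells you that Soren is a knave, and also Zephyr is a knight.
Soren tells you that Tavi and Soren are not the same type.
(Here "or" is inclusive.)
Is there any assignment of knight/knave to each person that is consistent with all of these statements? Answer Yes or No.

No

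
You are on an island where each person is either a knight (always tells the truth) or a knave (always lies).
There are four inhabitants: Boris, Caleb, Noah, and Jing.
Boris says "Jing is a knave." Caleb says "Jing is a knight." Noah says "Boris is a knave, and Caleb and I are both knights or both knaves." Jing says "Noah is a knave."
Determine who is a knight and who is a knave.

Knights: Caleb and Jing. Knaves: Boris and Noah.

Boris is a knave; "Jing is a knave" is False, as required.
Since Caleb is a knight, "Jing is a knight" needs to be true, which holds.
As a knave, Noah's statement "Boris is a knave, and Caleb and I are both knights or both knaves" should be False; it is.
Since Jing is a knight, "Noah is a knave" needs to be true, which holds.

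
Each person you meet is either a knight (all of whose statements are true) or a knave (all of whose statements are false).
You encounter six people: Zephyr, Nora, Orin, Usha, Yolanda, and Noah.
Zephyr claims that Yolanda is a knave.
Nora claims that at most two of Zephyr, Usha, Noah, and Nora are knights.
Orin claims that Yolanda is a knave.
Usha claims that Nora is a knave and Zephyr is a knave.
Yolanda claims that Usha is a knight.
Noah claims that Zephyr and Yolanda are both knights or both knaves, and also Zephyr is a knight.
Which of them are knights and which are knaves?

As a knight, Zephyr's statement "Yolanda is a knave" should be true; it is.
Since Nora is a knight, "at most two of Zephyr, Usha, Noah, and Nora are knights" needs to be true, which holds.
Orin (knight): "Yolanda is a knave" — true. ✓
Usha is a knave, so "Nora is a knave and Zephyr is a knave" must be false — and it is.
Yolanda (knave): "Usha is a knight" — false. ✓
As a knave, Noah's statement "Zephyr and Yolanda are both knights or both knaves, and also Zephyr is a knight" should be false; it is.

Zephyr is a knight, Nora is a knight, Orin is a knight, Usha is a knave, Yolanda is a knave, and Noah is a knave.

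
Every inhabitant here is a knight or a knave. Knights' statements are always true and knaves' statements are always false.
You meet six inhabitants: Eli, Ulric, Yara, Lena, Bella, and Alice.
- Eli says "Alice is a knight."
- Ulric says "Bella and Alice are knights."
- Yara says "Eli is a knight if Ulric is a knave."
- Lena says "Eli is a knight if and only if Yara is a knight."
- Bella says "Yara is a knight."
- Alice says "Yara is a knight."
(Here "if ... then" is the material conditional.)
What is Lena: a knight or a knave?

Lena is a knight.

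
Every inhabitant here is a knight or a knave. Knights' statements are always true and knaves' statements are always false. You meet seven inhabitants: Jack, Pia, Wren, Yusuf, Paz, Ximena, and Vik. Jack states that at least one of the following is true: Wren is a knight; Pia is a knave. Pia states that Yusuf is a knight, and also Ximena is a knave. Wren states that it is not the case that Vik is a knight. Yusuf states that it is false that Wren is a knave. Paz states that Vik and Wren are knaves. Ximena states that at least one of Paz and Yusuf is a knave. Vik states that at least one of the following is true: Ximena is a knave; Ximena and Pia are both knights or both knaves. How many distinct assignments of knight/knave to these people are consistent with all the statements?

1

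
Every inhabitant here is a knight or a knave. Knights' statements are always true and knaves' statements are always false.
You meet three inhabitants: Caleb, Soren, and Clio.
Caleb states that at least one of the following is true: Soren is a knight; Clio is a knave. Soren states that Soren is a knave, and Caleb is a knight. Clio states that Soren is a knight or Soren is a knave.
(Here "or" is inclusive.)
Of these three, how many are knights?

The unique consistent assignment is Caleb=knave, Soren=knave, Clio=knight.
That has 1 knight.

1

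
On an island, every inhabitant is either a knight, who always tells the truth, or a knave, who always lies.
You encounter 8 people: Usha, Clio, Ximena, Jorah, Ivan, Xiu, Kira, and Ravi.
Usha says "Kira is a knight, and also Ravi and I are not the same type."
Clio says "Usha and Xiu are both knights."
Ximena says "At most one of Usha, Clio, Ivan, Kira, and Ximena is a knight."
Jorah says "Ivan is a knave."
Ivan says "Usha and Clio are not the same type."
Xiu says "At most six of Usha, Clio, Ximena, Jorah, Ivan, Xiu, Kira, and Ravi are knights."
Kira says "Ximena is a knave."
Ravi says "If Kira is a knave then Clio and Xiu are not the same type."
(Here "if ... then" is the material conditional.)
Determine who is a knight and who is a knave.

Usha (knave): "Kira is a knight, and also Ravi and I are not the same type" — False. ✓
Since Clio is a knave, "Usha and Xiu are both knights" needs to be False, which holds.
Ximena is a knight, so "at most one of Usha, Clio, Ivan, Kira, and Ximena is a knight" must be true — and it is.
Jorah is a knight, and the claim "Ivan is a knave" is indeed true.
Since Ivan is a knave, "Usha and Clio are not the same type" needs to be False, which holds.
Since Xiu is a knight, "at most six of Usha, Clio, Ximena, Jorah, Ivan, Xiu, Kira, and Ravi are knights" needs to be true, which holds.
Kira (knave): "Ximena is a knave" — False. ✓
Since Ravi is a knight, "if Kira is a knave then Clio and Xiu are not the same type" needs to be true, which holds.

Usha is a knave, Clio is a knave, Ximena is a knight, Jorah is a knight, Ivan is a knave, Xiu is a knight, Kira is a knave, and Ravi is a knight.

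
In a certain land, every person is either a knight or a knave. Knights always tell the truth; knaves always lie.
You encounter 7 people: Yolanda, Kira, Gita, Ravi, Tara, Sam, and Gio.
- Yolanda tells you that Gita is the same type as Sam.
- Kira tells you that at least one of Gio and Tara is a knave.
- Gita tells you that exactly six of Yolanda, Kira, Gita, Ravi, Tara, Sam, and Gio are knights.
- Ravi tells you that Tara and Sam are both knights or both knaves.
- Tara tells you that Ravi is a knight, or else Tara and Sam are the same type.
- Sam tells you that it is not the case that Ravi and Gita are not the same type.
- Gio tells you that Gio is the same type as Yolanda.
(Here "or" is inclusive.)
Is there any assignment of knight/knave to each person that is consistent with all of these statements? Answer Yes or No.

One consistent assignment: Yolanda=knight, Kira=knight, Gita=knight, Ravi=knight, Tara=knight, Sam=knight, Gio=knave.

Yes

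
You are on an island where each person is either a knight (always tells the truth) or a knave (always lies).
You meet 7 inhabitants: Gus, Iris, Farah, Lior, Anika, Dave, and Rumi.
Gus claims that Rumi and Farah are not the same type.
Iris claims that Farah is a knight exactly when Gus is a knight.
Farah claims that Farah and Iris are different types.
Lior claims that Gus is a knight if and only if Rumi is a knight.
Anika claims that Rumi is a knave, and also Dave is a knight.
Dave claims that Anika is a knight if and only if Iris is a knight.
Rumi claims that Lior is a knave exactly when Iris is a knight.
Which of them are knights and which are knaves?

Gus is a knight, Iris is a knave, Farah is a knave, Lior is a knight, Anika is a knave, Dave is a knight, and Rumi is a knight.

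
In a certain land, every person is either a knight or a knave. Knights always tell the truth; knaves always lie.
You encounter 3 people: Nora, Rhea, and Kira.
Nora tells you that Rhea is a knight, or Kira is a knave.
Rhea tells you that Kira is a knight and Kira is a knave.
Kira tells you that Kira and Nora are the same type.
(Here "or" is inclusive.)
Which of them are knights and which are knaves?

Knights: Nora. Knaves: Rhea and Kira.

Nora is a knight, so "Rhea is a knight, or Kira is a knave" must be True — and it is.
Rhea is a knave; "Kira is a knight and Kira is a knave" is False, as required.
Kira is a knave, so "Kira and Nora are the same type" must be False — and it is.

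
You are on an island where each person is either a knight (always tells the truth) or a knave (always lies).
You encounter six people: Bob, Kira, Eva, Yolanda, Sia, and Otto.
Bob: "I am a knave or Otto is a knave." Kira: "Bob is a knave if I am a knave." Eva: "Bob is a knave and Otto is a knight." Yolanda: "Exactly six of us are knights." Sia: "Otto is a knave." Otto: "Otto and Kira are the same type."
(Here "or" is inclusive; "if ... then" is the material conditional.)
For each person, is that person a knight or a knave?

Bob is a knight; "I am a knave or Otto is a knave" is True, as required.
Kira is a knight, so "Bob is a knave if I am a knave" must be True — and it is.
Since Eva is a knave, "Bob is a knave and Otto is a knight" needs to be false, which holds.
Yolanda is a knave, and the claim "exactly six of us are knights" is indeed false.
Sia is a knight; "Otto is a knave" is True, as required.
Otto is a knave; "Otto and Kira are the same type" is false, as required.

Bob is a knight, Kira is a knight, Eva is a knave, Yolanda is a knave, Sia is a knight, and Otto is a knave.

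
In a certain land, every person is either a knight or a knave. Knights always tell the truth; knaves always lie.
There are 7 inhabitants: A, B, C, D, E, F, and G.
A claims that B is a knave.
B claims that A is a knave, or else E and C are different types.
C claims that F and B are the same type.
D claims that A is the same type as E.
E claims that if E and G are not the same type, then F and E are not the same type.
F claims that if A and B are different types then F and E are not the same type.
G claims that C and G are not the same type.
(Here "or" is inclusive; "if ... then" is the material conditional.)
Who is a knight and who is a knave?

Knights: B, D, and G. Knaves: A, C, E, and F.

A is a knave; "B is a knave" is False, as required.
B is a knight, and the claim "A is a knave, or else E and C are different types" is indeed True.
C is a knave, and the claim "F and B are the same type" is indeed False.
D is a knight, so "A is the same type as E" must be True — and it is.
E is a knave, and the claim "if E and G are not the same type, then F and E are not the same type" is indeed False.
F is a knave; "if A and B are different types then F and E are not the same type" is False, as required.
As a knight, G's statement "C and G are not the same type" should be True; it is.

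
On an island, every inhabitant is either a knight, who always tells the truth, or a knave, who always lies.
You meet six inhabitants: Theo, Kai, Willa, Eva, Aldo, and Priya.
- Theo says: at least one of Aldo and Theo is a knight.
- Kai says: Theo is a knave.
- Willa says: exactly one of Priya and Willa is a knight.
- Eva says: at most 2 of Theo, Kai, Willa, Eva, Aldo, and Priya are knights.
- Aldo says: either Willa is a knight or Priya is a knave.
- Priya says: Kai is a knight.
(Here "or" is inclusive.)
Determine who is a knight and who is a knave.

Knights: Theo, Willa, and Aldo. Knaves: Kai, Eva, and Priya.

Theo is a knight, so "at least one of Aldo and Theo is a knight" must be True — and it is.
Kai (knave): "Theo is a knave" — false. ✓
Willa is a knight, and the claim "exactly one of Priya and Willa is a knight" is indeed True.
Eva (knave): "at most 2 of Theo, Kai, Willa, Eva, Aldo, and Priya are knights" — false. ✓
Aldo is a knight, so "either Willa is a knight or Priya is a knave" must be True — and it is.
As a knave, Priya's statement "Kai is a knight" should be false; it is.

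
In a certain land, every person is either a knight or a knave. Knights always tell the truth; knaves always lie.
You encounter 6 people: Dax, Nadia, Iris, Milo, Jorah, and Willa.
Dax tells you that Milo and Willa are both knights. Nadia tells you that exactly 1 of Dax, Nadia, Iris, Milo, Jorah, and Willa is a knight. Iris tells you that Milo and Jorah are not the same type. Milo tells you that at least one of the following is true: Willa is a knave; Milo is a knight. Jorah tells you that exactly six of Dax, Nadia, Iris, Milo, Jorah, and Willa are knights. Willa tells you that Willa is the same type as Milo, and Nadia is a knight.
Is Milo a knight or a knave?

Milo is a knight.

Consistent assignments: {Dax=knave, Nadia=knave, Iris=knight, Milo=knight, Jorah=knave, Willa=knave}
In every consistent assignment, Milo is a knight.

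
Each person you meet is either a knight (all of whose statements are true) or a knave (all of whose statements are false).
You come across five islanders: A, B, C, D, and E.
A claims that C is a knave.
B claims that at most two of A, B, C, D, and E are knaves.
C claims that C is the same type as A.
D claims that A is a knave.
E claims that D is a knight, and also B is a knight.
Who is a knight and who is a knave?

As a knight, A's statement "C is a knave" should be true; it is.
As a knave, B's statement "at most two of A, B, C, D, and E are knaves" should be False; it is.
C is a knave, and the claim "C is the same type as A" is indeed False.
D is a knave; "A is a knave" is False, as required.
E is a knave, so "D is a knight, and also B is a knight" must be False — and it is.

A is a knight, B is a knave, C is a knave, D is a knave, and E is a knave.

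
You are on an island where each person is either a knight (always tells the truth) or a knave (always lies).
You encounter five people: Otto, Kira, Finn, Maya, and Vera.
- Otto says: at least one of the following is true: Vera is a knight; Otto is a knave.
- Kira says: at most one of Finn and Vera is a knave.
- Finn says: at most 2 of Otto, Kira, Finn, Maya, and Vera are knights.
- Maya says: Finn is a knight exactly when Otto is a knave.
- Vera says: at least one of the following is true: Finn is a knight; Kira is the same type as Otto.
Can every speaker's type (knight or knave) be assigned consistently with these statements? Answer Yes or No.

One consistent assignment: Otto=knight, Kira=knight, Finn=knave, Maya=knight, Vera=knight.

Yes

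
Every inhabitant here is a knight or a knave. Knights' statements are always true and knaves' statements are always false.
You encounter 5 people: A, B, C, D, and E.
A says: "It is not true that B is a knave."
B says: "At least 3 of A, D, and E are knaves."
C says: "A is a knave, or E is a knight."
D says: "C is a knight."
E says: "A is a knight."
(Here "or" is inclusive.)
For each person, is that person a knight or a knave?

A is a knave, and the claim "it is not true that B is a knave" is indeed False.
As a knave, B's statement "at least 3 of A, D, and E are knaves" should be False; it is.
C (knight): "A is a knave, or E is a knight" — true. ✓
As a knight, D's statement "C is a knight" should be true; it is.
E is a knave, so "A is a knight" must be False — and it is.

Knights: C and D. Knaves: A, B, and E.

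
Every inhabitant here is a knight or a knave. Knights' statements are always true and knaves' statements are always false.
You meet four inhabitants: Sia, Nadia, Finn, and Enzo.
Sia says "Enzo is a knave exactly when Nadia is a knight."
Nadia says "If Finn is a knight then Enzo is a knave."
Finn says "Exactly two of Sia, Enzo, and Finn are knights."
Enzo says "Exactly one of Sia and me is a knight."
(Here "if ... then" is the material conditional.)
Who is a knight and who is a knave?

Sia is a knave, Nadia is a knight, Finn is a knave, and Enzo is a knight.

Sia is a knave, and the claim "Enzo is a knave exactly when Nadia is a knight" is indeed False.
Since Nadia is a knight, "if Finn is a knight then Enzo is a knave" needs to be true, which holds.
Finn is a knave, so "exactly two of Sia, Enzo, and Finn are knights" must be False — and it is.
Enzo is a knight; "exactly one of Sia and me is a knight" is true, as required.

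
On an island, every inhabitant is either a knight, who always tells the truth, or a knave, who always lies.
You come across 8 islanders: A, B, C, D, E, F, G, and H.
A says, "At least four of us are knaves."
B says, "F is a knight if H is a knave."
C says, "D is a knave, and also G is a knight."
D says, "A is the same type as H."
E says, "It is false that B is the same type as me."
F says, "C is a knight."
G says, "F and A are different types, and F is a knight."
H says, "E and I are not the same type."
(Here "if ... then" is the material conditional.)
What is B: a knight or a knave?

Consistent assignments: {A=knight, B=knave, C=knave, D=knave, E=knave, F=knave, G=knave, H=knave}
In every consistent assignment, B is a knave.

B is a knave.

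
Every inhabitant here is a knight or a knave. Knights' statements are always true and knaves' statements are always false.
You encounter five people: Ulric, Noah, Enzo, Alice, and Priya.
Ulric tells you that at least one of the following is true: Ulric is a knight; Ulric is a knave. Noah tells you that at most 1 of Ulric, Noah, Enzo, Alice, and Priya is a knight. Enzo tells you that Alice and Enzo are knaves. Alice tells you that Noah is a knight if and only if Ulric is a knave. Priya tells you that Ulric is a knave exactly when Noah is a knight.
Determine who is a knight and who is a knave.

Knights: Ulric, Alice, and Priya. Knaves: Noah and Enzo.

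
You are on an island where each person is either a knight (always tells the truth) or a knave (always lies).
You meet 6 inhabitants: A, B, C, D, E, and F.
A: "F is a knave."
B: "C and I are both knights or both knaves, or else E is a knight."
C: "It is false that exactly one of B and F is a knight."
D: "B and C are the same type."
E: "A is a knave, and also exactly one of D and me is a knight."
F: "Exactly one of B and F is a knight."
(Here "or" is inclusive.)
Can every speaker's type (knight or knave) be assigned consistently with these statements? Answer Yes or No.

Yes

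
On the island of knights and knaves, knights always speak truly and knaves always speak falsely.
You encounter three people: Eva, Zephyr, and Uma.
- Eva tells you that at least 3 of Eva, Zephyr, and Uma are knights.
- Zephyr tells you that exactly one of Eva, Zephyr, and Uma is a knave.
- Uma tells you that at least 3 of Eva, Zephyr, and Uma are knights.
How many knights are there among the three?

0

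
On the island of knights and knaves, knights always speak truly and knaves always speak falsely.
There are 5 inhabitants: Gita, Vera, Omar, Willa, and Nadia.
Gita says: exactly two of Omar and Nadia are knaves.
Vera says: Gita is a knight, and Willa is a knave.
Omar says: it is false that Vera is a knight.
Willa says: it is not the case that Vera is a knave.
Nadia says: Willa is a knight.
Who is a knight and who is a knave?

Knights: Omar. Knaves: Gita, Vera, Willa, and Nadia.

Gita is a knave; "exactly two of Omar and Nadia are knaves" is false, as required.
As a knave, Vera's statement "Gita is a knight, and Willa is a knave" should be false; it is.
Omar (knight): "it is false that Vera is a knight" — True. ✓
Willa is a knave, so "it is not the case that Vera is a knave" must be false — and it is.
Nadia (knave): "Willa is a knight" — false. ✓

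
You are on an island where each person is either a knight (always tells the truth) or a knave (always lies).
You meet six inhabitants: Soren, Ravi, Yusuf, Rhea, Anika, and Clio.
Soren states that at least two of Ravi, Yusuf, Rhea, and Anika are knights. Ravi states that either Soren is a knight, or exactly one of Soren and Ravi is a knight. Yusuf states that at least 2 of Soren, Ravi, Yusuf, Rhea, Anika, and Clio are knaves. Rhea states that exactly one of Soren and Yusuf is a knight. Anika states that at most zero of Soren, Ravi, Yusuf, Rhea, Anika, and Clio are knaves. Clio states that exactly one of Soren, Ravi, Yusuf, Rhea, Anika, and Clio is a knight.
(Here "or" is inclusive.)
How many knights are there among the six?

The unique consistent assignment is Soren=knight, Ravi=knight, Yusuf=knight, Rhea=knave, Anika=knave, Clio=knave.
That has 3 knights.

3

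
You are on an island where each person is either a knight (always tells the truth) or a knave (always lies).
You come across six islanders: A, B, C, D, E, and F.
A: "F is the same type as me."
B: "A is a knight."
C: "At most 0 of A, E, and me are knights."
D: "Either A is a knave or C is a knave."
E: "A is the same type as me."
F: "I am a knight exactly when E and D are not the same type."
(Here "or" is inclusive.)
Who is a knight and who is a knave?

Since A is a knight, "F is the same type as me" needs to be true, which holds.
B is a knight, so "A is a knight" must be true — and it is.
As a knave, C's statement "at most 0 of A, E, and me are knights" should be false; it is.
As a knight, D's statement "either A is a knave or C is a knave" should be true; it is.
E is a knave, and the claim "A is the same type as me" is indeed false.
F is a knight, so "I am a knight exactly when E and D are not the same type" must be true — and it is.

A is a knight, B is a knight, C is a knave, D is a knight, E is a knave, and F is a knight.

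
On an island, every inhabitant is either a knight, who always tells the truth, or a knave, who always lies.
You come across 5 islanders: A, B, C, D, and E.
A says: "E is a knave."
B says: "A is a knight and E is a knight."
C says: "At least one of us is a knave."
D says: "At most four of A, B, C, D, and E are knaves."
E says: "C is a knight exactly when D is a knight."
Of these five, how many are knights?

3

The unique consistent assignment is A=knave, B=knave, C=knight, D=knight, E=knight.
That has 3 knights.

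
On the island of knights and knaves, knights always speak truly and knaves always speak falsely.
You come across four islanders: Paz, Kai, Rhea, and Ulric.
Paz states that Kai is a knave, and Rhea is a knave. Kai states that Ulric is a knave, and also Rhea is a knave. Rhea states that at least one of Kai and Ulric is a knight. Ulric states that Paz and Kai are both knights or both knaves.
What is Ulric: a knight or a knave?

Ulric is a knight.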